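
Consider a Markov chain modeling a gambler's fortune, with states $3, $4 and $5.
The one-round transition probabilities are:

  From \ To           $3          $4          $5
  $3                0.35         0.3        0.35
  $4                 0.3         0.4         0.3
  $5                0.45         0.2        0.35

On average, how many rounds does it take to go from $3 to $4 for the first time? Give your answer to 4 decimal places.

3.7736

Let t(s) be the expected number of rounds to first reach $4 from state s, with t($4) = 0. Conditioning on the first round:
t($3) = 1 + 0.35·t($3) + 0.35·t($5)
t($5) = 1 + 0.45·t($3) + 0.35·t($5)
Solving: t($3) = 3.7736, t($5) = 4.1509.
Expected rounds from $3 to $4: 3.7736.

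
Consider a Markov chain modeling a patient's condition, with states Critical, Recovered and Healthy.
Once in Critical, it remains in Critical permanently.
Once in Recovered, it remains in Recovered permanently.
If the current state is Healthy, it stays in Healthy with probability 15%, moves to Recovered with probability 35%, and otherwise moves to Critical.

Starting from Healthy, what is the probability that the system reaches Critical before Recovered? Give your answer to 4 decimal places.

Let h(s) be the probability of absorption at Critical starting from transient state s. Then h(Critical) = 1 and h(Recovered) = 0. By first-step analysis:
h(Healthy) = 0.5·1 + 0.35·0 + 0.15·h(Healthy)
Solving: h(Healthy) = 0.5882.
Starting from Healthy, the probability is 0.5882.

0.5882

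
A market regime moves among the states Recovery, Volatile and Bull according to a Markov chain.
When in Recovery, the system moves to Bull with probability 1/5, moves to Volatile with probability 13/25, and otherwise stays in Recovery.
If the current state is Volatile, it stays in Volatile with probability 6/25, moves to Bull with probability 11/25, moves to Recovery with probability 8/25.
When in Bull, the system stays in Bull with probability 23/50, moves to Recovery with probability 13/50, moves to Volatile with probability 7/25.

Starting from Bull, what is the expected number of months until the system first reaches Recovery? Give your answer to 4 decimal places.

3.6212

Let t(s) be the expected number of months to first reach Recovery from state s, with t(Recovery) = 0. Conditioning on the first month:
t(Volatile) = 1 + 0.24·t(Volatile) + 0.44·t(Bull)
t(Bull) = 1 + 0.28·t(Volatile) + 0.46·t(Bull)
Solving: t(Volatile) = 3.4123, t(Bull) = 3.6212.
Expected months from Bull to Recovery: 3.6212.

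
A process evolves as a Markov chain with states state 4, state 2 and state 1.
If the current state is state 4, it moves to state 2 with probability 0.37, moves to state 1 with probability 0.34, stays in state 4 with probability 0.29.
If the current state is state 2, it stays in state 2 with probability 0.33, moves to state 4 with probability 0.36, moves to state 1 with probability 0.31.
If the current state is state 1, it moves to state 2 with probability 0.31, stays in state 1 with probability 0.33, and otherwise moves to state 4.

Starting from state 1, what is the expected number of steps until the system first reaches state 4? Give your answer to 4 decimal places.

2.7778

Let t(s) be the expected number of steps to first reach state 4 from state s, with t(state 4) = 0. Conditioning on the first step:
t(state 2) = 1 + 0.33·t(state 2) + 0.31·t(state 1)
t(state 1) = 1 + 0.31·t(state 2) + 0.33·t(state 1)
Solving: t(state 2) = 2.7778, t(state 1) = 2.7778.
Expected steps from state 1 to state 4: 2.7778.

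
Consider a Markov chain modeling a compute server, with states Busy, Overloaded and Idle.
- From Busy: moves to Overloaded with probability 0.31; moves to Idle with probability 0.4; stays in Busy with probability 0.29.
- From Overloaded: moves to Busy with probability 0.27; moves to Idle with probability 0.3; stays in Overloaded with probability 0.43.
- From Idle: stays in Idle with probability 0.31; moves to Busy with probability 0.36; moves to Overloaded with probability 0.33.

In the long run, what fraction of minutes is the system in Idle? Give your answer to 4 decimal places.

0.3340

Let the stationary distribution be π with π = πP and π_1 + π_2 + π_3 = 1.
π_1 = 0.29·π_1 + 0.27·π_2 + 0.36·π_3
π_2 = 0.31·π_1 + 0.43·π_2 + 0.33·π_3
Solving with the normalization constraint gives π = (0.3062, 0.3599, 0.3340).
So the stationary probability of Idle is 0.3340.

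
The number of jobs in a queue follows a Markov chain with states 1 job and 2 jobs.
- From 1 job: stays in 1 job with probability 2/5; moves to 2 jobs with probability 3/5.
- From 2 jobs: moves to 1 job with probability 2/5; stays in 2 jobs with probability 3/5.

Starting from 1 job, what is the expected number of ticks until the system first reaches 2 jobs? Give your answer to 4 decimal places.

Let t(s) be the expected number of ticks to first reach 2 jobs from state s, with t(2 jobs) = 0. Conditioning on the first tick:
t(1 job) = 1 + 0.4·t(1 job)
Solving: t(1 job) = 1.6667.
Expected ticks from 1 job to 2 jobs: 1.6667.

1.6667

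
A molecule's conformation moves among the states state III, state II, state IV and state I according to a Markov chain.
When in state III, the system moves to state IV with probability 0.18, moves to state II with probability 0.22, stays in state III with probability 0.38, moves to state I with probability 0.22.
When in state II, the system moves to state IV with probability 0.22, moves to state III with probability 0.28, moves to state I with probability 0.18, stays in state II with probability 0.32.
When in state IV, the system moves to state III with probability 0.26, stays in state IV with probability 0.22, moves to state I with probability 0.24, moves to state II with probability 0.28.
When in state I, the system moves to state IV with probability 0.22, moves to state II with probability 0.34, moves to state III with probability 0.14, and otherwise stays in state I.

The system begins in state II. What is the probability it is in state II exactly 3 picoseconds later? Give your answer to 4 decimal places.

0.2883

Propagate the distribution vector 3 picoseconds from state II.
After 0 picoseconds: (0.0000, 1.0000, 0.0000, 0.0000)
After 1 picosecond: (0.2800, 0.3200, 0.2200, 0.1800)
After 2 picoseconds: (0.2784, 0.2868, 0.2088, 0.2260)
After 3 picoseconds: (0.2720, 0.2883, 0.2089, 0.2308)
P(in state II after 3 picoseconds) = 0.2883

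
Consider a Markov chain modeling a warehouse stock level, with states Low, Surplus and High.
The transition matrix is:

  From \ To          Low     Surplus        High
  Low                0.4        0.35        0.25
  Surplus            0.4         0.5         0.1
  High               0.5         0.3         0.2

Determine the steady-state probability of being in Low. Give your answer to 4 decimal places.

0.4181

Let the stationary distribution be π with π = πP and π_1 + π_2 + π_3 = 1.
π_1 = 0.4·π_1 + 0.4·π_2 + 0.5·π_3
π_2 = 0.35·π_1 + 0.5·π_2 + 0.3·π_3
Solving with the normalization constraint gives π = (0.4181, 0.4011, 0.1808).
So the stationary probability of Low is 0.4181.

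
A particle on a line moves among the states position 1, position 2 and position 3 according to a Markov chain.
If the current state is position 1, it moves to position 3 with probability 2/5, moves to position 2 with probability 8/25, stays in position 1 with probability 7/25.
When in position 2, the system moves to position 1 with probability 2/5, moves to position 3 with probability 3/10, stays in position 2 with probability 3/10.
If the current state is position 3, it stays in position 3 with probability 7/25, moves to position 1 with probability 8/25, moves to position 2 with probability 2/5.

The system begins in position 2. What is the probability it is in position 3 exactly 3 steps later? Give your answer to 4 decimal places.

Propagate the distribution vector 3 steps from position 2.
After 0 steps: (0.0000, 1.0000, 0.0000)
After 1 step: (0.4000, 0.3000, 0.3000)
After 2 steps: (0.3280, 0.3380, 0.3340)
After 3 steps: (0.3339, 0.3400, 0.3261)
P(in position 3 after 3 steps) = 0.3261

0.3261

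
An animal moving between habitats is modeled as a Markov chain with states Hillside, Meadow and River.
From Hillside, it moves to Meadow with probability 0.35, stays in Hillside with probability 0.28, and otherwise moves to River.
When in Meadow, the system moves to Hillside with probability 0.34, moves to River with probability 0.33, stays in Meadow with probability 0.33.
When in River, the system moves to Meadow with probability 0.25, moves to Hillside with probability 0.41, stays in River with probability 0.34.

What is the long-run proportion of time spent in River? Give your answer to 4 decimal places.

Let the stationary distribution be π with π = πP and π_1 + π_2 + π_3 = 1.
π_1 = 0.28·π_1 + 0.34·π_2 + 0.41·π_3
π_2 = 0.35·π_1 + 0.33·π_2 + 0.25·π_3
Solving with the normalization constraint gives π = (0.3437, 0.3091, 0.3472).
So the stationary probability of River is 0.3472.

0.3472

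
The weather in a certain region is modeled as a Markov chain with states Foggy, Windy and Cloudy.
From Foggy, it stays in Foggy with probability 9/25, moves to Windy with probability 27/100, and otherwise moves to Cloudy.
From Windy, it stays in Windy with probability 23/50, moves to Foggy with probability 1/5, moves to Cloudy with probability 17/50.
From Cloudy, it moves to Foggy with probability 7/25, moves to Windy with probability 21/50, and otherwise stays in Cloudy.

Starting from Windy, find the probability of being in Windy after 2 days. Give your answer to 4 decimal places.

Sum over the intermediate state after 1 day:
P = P(Windy→Foggy)·P(Foggy→Windy) + P(Windy→Windy)·P(Windy→Windy) + P(Windy→Cloudy)·P(Cloudy→Windy)
  = 0.2×0.27 + 0.46×0.46 + 0.34×0.42
  = 0.0540 + 0.2116 + 0.1428 = 0.4084

0.4084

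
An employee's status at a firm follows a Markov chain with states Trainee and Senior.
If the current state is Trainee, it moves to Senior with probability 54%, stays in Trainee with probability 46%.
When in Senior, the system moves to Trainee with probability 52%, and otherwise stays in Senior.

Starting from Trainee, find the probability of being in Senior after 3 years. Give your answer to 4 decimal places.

0.5095

Propagate the distribution vector 3 years from Trainee.
After 0 years: (1.0000, 0.0000)
After 1 year: (0.4600, 0.5400)
After 2 years: (0.4924, 0.5076)
After 3 years: (0.4905, 0.5095)
P(in Senior after 3 years) = 0.5095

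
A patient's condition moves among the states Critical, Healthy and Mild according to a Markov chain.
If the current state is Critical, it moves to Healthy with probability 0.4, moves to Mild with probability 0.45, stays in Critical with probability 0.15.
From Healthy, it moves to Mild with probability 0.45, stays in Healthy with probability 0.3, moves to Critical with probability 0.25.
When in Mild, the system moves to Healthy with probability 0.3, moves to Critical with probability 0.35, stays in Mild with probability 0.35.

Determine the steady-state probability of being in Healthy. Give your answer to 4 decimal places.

Let the stationary distribution be π with π = πP and π_1 + π_2 + π_3 = 1.
π_1 = 0.15·π_1 + 0.25·π_2 + 0.35·π_3
π_2 = 0.4·π_1 + 0.3·π_2 + 0.3·π_3
Solving with the normalization constraint gives π = (0.2645, 0.3264, 0.4091).
So the stationary probability of Healthy is 0.3264.

0.3264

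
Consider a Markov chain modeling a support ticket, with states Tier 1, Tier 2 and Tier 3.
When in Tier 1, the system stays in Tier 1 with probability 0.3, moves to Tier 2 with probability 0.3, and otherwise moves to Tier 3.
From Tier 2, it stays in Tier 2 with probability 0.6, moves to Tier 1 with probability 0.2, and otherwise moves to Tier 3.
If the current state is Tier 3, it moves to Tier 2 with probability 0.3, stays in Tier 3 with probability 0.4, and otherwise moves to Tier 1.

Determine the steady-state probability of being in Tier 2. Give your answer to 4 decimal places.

Let the stationary distribution be π with π = πP and π_1 + π_2 + π_3 = 1.
π_1 = 0.3·π_1 + 0.2·π_2 + 0.3·π_3
π_2 = 0.3·π_1 + 0.6·π_2 + 0.3·π_3
Solving with the normalization constraint gives π = (0.2571, 0.4286, 0.3143).
So the stationary probability of Tier 2 is 0.4286.

0.4286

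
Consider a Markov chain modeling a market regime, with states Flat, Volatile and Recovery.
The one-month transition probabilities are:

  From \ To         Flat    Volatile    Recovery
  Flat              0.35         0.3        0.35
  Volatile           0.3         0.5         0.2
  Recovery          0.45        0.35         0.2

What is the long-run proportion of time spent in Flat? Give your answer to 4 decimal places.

Let the stationary distribution be π with π = πP and π_1 + π_2 + π_3 = 1.
π_1 = 0.35·π_1 + 0.3·π_2 + 0.45·π_3
π_2 = 0.3·π_1 + 0.5·π_2 + 0.35·π_3
Solving with the normalization constraint gives π = (0.3558, 0.3908, 0.2534).
So the stationary probability of Flat is 0.3558.

0.3558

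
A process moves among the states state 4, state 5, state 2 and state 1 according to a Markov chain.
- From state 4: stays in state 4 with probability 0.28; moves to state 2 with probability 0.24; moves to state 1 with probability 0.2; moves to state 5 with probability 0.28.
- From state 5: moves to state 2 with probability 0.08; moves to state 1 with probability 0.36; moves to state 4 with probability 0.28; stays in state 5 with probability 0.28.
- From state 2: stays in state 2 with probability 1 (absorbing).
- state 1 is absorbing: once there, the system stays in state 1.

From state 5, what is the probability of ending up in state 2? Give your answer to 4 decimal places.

Let h(s) be the probability of absorption at state 2 starting from transient state s. Then h(state 2) = 1 and h(state 1) = 0. By first-step analysis:
h(state 4) = 0.28·h(state 4) + 0.28·h(state 5) + 0.24·1 + 0.2·0
h(state 5) = 0.28·h(state 4) + 0.28·h(state 5) + 0.08·1 + 0.36·0
Solving: h(state 4) = 0.4436, h(state 5) = 0.2836.
Starting from state 5, the probability is 0.2836.

0.2836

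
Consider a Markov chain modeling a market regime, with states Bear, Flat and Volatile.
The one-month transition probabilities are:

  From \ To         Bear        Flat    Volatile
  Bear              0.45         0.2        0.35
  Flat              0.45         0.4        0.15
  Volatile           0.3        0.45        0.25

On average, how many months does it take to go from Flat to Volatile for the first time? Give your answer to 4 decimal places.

4.1667

Let t(s) be the expected number of months to first reach Volatile from state s, with t(Volatile) = 0. Conditioning on the first month:
t(Bear) = 1 + 0.45·t(Bear) + 0.2·t(Flat)
t(Flat) = 1 + 0.45·t(Bear) + 0.4·t(Flat)
Solving: t(Bear) = 3.3333, t(Flat) = 4.1667.
Expected months from Flat to Volatile: 4.1667.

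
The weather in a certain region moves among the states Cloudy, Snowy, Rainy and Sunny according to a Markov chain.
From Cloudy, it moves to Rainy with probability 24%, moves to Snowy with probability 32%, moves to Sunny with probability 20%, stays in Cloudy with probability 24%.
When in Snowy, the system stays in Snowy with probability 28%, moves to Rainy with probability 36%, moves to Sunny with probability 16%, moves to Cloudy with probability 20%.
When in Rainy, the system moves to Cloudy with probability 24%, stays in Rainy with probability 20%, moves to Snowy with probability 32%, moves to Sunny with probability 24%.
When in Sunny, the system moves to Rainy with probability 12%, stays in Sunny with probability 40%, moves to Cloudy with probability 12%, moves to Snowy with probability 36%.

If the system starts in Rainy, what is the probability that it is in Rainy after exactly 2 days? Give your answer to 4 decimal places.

Propagate the distribution vector 2 days from Rainy.
After 0 days: (0.0000, 0.0000, 1.0000, 0.0000)
After 1 day: (0.2400, 0.3200, 0.2000, 0.2400)
After 2 days: (0.1984, 0.3168, 0.2416, 0.2432)
P(in Rainy after 2 days) = 0.2416

0.2416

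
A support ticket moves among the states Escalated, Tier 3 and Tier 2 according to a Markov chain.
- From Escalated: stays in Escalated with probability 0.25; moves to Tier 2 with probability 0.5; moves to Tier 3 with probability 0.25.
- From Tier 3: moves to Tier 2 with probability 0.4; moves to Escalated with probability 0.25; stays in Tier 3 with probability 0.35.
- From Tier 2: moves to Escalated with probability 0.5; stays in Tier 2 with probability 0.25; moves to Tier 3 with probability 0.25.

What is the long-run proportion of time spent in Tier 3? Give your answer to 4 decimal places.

Let the stationary distribution be π with π = πP and π_1 + π_2 + π_3 = 1.
π_1 = 0.25·π_1 + 0.25·π_2 + 0.5·π_3
π_2 = 0.25·π_1 + 0.35·π_2 + 0.25·π_3
Solving with the normalization constraint gives π = (0.3444, 0.2778, 0.3778).
So the stationary probability of Tier 3 is 0.2778.

0.2778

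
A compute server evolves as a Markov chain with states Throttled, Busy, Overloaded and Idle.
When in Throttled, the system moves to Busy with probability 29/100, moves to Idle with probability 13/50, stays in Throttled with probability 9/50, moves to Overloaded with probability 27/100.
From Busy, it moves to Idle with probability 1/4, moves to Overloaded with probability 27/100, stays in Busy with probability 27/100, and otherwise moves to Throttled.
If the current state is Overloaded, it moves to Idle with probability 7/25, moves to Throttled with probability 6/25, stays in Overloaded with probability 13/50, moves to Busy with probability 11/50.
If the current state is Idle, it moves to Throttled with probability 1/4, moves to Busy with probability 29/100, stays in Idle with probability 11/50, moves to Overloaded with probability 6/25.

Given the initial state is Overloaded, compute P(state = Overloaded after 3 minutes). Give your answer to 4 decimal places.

0.2599

Propagate the distribution vector 3 minutes from Overloaded.
After 0 minutes: (0.0000, 0.0000, 1.0000, 0.0000)
After 1 minute: (0.2400, 0.2200, 0.2600, 0.2800)
After 2 minutes: (0.2218, 0.2674, 0.2590, 0.2518)
After 3 minutes: (0.2212, 0.2665, 0.2599, 0.2524)
P(in Overloaded after 3 minutes) = 0.2599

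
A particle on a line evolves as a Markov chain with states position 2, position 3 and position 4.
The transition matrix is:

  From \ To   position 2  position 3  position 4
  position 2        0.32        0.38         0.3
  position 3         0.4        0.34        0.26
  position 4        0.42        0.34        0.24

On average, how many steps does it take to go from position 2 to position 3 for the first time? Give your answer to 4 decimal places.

2.7124

Let t(s) be the expected number of steps to first reach position 3 from state s, with t(position 3) = 0. Conditioning on the first step:
t(position 2) = 1 + 0.32·t(position 2) + 0.3·t(position 4)
t(position 4) = 1 + 0.42·t(position 2) + 0.24·t(position 4)
Solving: t(position 2) = 2.7124, t(position 4) = 2.8147.
Expected steps from position 2 to position 3: 2.7124.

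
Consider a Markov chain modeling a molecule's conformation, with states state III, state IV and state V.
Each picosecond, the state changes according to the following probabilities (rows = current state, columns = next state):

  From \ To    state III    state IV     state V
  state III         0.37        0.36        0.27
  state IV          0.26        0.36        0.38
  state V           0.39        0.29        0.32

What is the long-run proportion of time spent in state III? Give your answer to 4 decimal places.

Let the stationary distribution be π with π = πP and π_1 + π_2 + π_3 = 1.
π_1 = 0.37·π_1 + 0.26·π_2 + 0.39·π_3
π_2 = 0.36·π_1 + 0.36·π_2 + 0.29·π_3
Solving with the normalization constraint gives π = (0.3394, 0.3374, 0.3233).
So the stationary probability of state III is 0.3394.

0.3394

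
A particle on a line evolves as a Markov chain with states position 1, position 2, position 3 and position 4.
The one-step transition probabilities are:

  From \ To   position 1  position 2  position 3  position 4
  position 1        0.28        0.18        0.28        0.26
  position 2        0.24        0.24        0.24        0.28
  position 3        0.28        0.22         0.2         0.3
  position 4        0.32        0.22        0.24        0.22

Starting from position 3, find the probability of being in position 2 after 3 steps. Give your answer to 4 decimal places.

0.2129

Propagate the distribution vector 3 steps from position 3.
After 0 steps: (0.0000, 0.0000, 1.0000, 0.0000)
After 1 step: (0.2800, 0.2200, 0.2000, 0.3000)
After 2 steps: (0.2832, 0.2132, 0.2432, 0.2604)
After 3 steps: (0.2819, 0.2129, 0.2416, 0.2636)
P(in position 2 after 3 steps) = 0.2129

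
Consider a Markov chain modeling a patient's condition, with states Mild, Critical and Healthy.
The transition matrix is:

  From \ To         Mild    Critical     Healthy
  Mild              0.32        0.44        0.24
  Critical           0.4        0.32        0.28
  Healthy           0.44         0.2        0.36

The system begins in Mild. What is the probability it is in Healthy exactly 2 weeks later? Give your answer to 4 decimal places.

0.2864

Sum over the intermediate state after 1 week:
P = P(Mild→Mild)·P(Mild→Healthy) + P(Mild→Critical)·P(Critical→Healthy) + P(Mild→Healthy)·P(Healthy→Healthy)
  = 0.32×0.24 + 0.44×0.28 + 0.24×0.36
  = 0.0768 + 0.1232 + 0.0864 = 0.2864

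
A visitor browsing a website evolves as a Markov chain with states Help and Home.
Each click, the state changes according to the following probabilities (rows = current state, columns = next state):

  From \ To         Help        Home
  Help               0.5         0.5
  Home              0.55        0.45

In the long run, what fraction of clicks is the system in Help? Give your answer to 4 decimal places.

Let the stationary distribution be π with π = πP and π_1 + π_2 = 1.
π_1 = 0.5·π_1 + 0.55·π_2
Solving with the normalization constraint gives π = (0.5238, 0.4762).
So the stationary probability of Help is 0.5238.

0.5238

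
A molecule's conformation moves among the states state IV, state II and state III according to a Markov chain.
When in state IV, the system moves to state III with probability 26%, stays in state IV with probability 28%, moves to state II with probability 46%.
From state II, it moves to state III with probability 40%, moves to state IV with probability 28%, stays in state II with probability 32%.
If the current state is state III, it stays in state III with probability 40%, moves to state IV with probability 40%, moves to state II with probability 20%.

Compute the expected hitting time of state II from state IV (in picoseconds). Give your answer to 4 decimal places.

2.6220

Let t(s) be the expected number of picoseconds to first reach state II from state s, with t(state II) = 0. Conditioning on the first picosecond:
t(state IV) = 1 + 0.28·t(state IV) + 0.26·t(state III)
t(state III) = 1 + 0.4·t(state IV) + 0.4·t(state III)
Solving: t(state IV) = 2.6220, t(state III) = 3.4146.
Expected picoseconds from state IV to state II: 2.6220.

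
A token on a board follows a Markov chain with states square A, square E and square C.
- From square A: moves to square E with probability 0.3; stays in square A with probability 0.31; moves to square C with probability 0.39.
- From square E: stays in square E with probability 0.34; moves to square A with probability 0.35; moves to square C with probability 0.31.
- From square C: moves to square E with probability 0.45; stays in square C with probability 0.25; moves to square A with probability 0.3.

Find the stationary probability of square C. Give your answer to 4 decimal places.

0.3167

Let the stationary distribution be π with π = πP and π_1 + π_2 + π_3 = 1.
π_1 = 0.31·π_1 + 0.35·π_2 + 0.3·π_3
π_2 = 0.3·π_1 + 0.34·π_2 + 0.45·π_3
Solving with the normalization constraint gives π = (0.3213, 0.3620, 0.3167).
So the stationary probability of square C is 0.3167.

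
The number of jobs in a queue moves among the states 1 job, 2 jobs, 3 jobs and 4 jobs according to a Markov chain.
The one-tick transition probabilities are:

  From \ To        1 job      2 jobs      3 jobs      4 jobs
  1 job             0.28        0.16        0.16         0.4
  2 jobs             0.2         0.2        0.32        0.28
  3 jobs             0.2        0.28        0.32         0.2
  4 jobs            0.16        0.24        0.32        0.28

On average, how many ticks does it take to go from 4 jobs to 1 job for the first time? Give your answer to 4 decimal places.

Let t(s) be the expected number of ticks to first reach 1 job from state s, with t(1 job) = 0. Conditioning on the first tick:
t(2 jobs) = 1 + 0.2·t(2 jobs) + 0.32·t(3 jobs) + 0.28·t(4 jobs)
t(3 jobs) = 1 + 0.28·t(2 jobs) + 0.32·t(3 jobs) + 0.2·t(4 jobs)
t(4 jobs) = 1 + 0.24·t(2 jobs) + 0.32·t(3 jobs) + 0.28·t(4 jobs)
Solving: t(2 jobs) = 5.2680, t(3 jobs) = 5.2512, t(4 jobs) = 5.4788.
Expected ticks from 4 jobs to 1 job: 5.4788.

5.4788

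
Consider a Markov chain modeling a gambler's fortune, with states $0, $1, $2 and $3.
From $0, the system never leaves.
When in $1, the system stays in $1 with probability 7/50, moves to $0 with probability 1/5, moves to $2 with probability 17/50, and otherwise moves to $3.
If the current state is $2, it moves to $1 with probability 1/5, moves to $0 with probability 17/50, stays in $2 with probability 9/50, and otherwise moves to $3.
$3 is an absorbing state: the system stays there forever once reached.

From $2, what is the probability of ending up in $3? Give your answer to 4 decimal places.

0.4783

Let h(s) be the probability of absorption at $3 starting from transient state s. Then h($3) = 1 and h($0) = 0. By first-step analysis:
h($1) = 0.2·0 + 0.14·h($1) + 0.34·h($2) + 0.32·1
h($2) = 0.34·0 + 0.2·h($1) + 0.18·h($2) + 0.28·1
Solving: h($1) = 0.5612, h($2) = 0.4783.
Starting from $2, the probability is 0.4783.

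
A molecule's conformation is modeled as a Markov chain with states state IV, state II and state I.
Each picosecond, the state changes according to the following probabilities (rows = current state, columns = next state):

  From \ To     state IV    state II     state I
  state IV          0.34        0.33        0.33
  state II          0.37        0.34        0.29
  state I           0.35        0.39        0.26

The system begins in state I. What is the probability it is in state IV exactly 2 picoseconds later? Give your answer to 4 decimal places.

0.3543

Sum over the intermediate state after 1 picosecond:
P = P(state I→state IV)·P(state IV→state IV) + P(state I→state II)·P(state II→state IV) + P(state I→state I)·P(state I→state IV)
  = 0.35×0.34 + 0.39×0.37 + 0.26×0.35
  = 0.1190 + 0.1443 + 0.0910 = 0.3543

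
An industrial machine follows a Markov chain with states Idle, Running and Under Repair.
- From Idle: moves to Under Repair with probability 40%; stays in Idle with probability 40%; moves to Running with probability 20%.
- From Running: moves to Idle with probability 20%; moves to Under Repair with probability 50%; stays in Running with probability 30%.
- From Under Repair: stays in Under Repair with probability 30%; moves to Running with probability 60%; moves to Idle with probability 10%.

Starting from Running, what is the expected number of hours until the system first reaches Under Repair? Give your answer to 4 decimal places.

2.1053

Let t(s) be the expected number of hours to first reach Under Repair from state s, with t(Under Repair) = 0. Conditioning on the first hour:
t(Idle) = 1 + 0.4·t(Idle) + 0.2·t(Running)
t(Running) = 1 + 0.2·t(Idle) + 0.3·t(Running)
Solving: t(Idle) = 2.3684, t(Running) = 2.1053.
Expected hours from Running to Under Repair: 2.1053.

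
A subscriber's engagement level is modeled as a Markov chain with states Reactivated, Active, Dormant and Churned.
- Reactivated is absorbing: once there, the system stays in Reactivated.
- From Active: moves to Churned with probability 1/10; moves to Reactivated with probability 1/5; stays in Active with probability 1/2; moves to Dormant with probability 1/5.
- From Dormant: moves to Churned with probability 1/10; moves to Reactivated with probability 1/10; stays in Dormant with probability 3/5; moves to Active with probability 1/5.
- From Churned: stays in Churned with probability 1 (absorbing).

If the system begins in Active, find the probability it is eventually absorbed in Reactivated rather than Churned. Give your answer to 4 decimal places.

Let h(s) be the probability of absorption at Reactivated starting from transient state s. Then h(Reactivated) = 1 and h(Churned) = 0. By first-step analysis:
h(Active) = 0.2·1 + 0.5·h(Active) + 0.2·h(Dormant) + 0.1·0
h(Dormant) = 0.1·1 + 0.2·h(Active) + 0.6·h(Dormant) + 0.1·0
Solving: h(Active) = 0.6250, h(Dormant) = 0.5625.
Starting from Active, the probability is 0.6250.

0.6250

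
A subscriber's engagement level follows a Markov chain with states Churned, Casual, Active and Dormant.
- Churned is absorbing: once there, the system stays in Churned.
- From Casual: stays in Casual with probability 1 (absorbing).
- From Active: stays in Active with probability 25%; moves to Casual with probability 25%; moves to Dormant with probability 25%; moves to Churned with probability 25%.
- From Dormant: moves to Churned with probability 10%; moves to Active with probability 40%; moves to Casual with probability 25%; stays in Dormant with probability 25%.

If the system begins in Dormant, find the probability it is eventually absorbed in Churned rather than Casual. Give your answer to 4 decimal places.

0.3784

Let h(s) be the probability of absorption at Churned starting from transient state s. Then h(Churned) = 1 and h(Casual) = 0. By first-step analysis:
h(Active) = 0.25·1 + 0.25·0 + 0.25·h(Active) + 0.25·h(Dormant)
h(Dormant) = 0.1·1 + 0.25·0 + 0.4·h(Active) + 0.25·h(Dormant)
Solving: h(Active) = 0.4595, h(Dormant) = 0.3784.
Starting from Dormant, the probability is 0.3784.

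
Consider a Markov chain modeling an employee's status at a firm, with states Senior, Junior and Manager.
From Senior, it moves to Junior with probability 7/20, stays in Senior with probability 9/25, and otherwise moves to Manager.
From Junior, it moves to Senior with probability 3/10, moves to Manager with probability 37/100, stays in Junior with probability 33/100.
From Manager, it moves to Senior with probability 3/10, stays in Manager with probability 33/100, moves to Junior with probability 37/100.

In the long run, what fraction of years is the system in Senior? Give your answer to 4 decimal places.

0.3191

Let the stationary distribution be π with π = πP and π_1 + π_2 + π_3 = 1.
π_1 = 0.36·π_1 + 0.3·π_2 + 0.3·π_3
π_2 = 0.35·π_1 + 0.33·π_2 + 0.37·π_3
Solving with the normalization constraint gives π = (0.3191, 0.3496, 0.3312).
So the stationary probability of Senior is 0.3191.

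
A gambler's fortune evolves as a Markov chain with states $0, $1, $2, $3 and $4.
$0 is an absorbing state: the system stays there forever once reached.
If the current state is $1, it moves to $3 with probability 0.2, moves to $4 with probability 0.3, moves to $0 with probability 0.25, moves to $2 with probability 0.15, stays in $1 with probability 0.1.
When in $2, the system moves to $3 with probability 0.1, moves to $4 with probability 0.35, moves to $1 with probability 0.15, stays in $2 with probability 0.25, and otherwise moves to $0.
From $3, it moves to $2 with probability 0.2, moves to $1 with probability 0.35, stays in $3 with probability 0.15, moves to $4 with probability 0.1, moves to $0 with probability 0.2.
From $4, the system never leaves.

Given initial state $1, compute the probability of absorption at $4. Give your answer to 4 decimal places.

Let h(s) be the probability of absorption at $4 starting from transient state s. Then h($4) = 1 and h($0) = 0. By first-step analysis:
h($1) = 0.25·0 + 0.1·h($1) + 0.15·h($2) + 0.2·h($3) + 0.3·1
h($2) = 0.15·0 + 0.15·h($1) + 0.25·h($2) + 0.1·h($3) + 0.35·1
h($3) = 0.2·0 + 0.35·h($1) + 0.2·h($2) + 0.15·h($3) + 0.1·1
Solving: h($1) = 0.5506, h($2) = 0.6429, h($3) = 0.4956.
Starting from $1, the probability is 0.5506.

0.5506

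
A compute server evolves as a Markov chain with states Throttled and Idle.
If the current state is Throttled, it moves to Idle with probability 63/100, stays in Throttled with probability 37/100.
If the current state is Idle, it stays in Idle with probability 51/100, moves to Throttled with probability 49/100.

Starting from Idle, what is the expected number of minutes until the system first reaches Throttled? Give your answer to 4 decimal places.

2.0408

Let t(s) be the expected number of minutes to first reach Throttled from state s, with t(Throttled) = 0. Conditioning on the first minute:
t(Idle) = 1 + 0.51·t(Idle)
Solving: t(Idle) = 2.0408.
Expected minutes from Idle to Throttled: 2.0408.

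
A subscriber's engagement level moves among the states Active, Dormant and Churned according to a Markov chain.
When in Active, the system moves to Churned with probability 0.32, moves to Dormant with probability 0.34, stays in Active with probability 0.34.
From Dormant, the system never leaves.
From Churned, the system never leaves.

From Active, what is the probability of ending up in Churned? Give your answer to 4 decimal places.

0.4848

Let h(s) be the probability of absorption at Churned starting from transient state s. Then h(Churned) = 1 and h(Dormant) = 0. By first-step analysis:
h(Active) = 0.34·h(Active) + 0.34·0 + 0.32·1
Solving: h(Active) = 0.4848.
Starting from Active, the probability is 0.4848.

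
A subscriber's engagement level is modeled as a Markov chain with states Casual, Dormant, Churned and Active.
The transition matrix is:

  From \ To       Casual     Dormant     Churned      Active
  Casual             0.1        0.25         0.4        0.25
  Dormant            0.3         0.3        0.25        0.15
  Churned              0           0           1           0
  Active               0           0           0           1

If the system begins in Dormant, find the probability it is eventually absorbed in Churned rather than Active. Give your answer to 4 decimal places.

0.6216

Let h(s) be the probability of absorption at Churned starting from transient state s. Then h(Churned) = 1 and h(Active) = 0. By first-step analysis:
h(Casual) = 0.1·h(Casual) + 0.25·h(Dormant) + 0.4·1 + 0.25·0
h(Dormant) = 0.3·h(Casual) + 0.3·h(Dormant) + 0.25·1 + 0.15·0
Solving: h(Casual) = 0.6171, h(Dormant) = 0.6216.
Starting from Dormant, the probability is 0.6216.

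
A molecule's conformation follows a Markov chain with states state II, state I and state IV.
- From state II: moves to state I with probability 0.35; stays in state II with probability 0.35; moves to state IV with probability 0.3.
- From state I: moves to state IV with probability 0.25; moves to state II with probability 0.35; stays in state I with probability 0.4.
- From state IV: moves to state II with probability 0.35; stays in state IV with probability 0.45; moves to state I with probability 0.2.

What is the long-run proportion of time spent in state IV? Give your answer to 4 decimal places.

0.3344

Let the stationary distribution be π with π = πP and π_1 + π_2 + π_3 = 1.
π_1 = 0.35·π_1 + 0.35·π_2 + 0.35·π_3
π_2 = 0.35·π_1 + 0.4·π_2 + 0.2·π_3
Solving with the normalization constraint gives π = (0.3500, 0.3156, 0.3344).
So the stationary probability of state IV is 0.3344.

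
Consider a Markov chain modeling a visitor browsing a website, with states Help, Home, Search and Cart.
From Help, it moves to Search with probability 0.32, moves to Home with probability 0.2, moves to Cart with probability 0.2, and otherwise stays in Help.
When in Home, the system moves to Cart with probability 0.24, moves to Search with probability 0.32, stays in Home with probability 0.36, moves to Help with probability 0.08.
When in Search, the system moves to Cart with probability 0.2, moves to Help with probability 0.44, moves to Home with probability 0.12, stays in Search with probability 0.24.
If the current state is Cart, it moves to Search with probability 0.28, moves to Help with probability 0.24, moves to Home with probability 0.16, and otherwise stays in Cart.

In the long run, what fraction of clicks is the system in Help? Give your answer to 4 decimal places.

Let the stationary distribution be π with π = πP and π_1 + π_2 + π_3 + π_4 = 1.
π_1 = 0.28·π_1 + 0.08·π_2 + 0.44·π_3 + 0.24·π_4
π_2 = 0.2·π_1 + 0.36·π_2 + 0.12·π_3 + 0.16·π_4
π_3 = 0.32·π_1 + 0.32·π_2 + 0.24·π_3 + 0.28·π_4
Solving with the normalization constraint gives π = (0.2767, 0.1995, 0.2875, 0.2363).
So the stationary probability of Help is 0.2767.

0.2767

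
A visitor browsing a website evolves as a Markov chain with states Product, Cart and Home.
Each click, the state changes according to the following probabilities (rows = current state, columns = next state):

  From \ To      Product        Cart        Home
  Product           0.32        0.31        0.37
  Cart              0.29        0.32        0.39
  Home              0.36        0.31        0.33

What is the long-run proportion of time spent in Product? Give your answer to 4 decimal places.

0.3251

Let the stationary distribution be π with π = πP and π_1 + π_2 + π_3 = 1.
π_1 = 0.32·π_1 + 0.29·π_2 + 0.36·π_3
π_2 = 0.31·π_1 + 0.32·π_2 + 0.31·π_3
Solving with the normalization constraint gives π = (0.3251, 0.3131, 0.3618).
So the stationary probability of Product is 0.3251.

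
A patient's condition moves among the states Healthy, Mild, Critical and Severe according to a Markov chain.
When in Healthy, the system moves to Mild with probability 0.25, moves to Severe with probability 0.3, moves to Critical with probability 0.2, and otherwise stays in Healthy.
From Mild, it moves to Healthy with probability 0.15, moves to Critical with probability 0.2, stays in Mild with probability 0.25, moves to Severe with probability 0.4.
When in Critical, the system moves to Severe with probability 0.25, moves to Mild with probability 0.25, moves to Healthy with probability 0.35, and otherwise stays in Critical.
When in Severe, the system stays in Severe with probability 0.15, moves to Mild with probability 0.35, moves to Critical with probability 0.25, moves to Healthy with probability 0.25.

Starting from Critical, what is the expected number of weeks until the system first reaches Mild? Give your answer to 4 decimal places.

Let t(s) be the expected number of weeks to first reach Mild from state s, with t(Mild) = 0. Conditioning on the first week:
t(Healthy) = 1 + 0.25·t(Healthy) + 0.2·t(Critical) + 0.3·t(Severe)
t(Critical) = 1 + 0.35·t(Healthy) + 0.15·t(Critical) + 0.25·t(Severe)
t(Severe) = 1 + 0.25·t(Healthy) + 0.25·t(Critical) + 0.15·t(Severe)
Solving: t(Healthy) = 3.6336, t(Critical) = 3.6486, t(Severe) = 3.3183.
Expected weeks from Critical to Mild: 3.6486.

3.6486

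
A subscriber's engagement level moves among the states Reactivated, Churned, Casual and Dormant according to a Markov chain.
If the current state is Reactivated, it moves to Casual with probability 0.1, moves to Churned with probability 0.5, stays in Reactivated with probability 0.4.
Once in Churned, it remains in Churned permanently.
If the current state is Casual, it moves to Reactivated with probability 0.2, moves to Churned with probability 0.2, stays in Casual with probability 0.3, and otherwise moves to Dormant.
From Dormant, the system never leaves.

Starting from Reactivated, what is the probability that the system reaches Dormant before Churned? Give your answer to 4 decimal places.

0.0750

Let h(s) be the probability of absorption at Dormant starting from transient state s. Then h(Dormant) = 1 and h(Churned) = 0. By first-step analysis:
h(Reactivated) = 0.4·h(Reactivated) + 0.5·0 + 0.1·h(Casual)
h(Casual) = 0.2·h(Reactivated) + 0.2·0 + 0.3·h(Casual) + 0.3·1
Solving: h(Reactivated) = 0.0750, h(Casual) = 0.4500.
Starting from Reactivated, the probability is 0.0750.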